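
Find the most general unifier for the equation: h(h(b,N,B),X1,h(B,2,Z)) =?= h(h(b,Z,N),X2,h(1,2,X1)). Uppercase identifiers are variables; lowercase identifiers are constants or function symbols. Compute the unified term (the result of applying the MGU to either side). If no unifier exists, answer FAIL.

Decompose h/3: h(b,N,B) =?= h(b,Z,N),  X1 =?= X2,  h(B,2,Z) =?= h(1,2,X1).
Decompose h/3: b =?= b,  N =?= Z,  B =?= N.
Delete trivial equation b =?= b.
Bind N := Z; substituting into the one remaining equation that mentions N gives: B =?= Z.
Bind B := Z; substituting into the one remaining equation that mentions B gives: h(Z,2,Z) =?= h(1,2,X1).
Bind X1 := X2; substituting into the remaining equation gives: h(Z,2,Z) =?= h(1,2,X2).
Decompose h/3: Z =?= 1,  2 =?= 2,  Z =?= X2.
Bind Z := 1; substituting into the one remaining equation that mentions Z gives: 1 =?= X2. Substituting into the earlier bindings gives N := 1, B := 1.
Delete trivial equation 2 =?= 2.
Bind X2 := 1. Substituting into the earlier binding gives X1 := 1.
Applying the MGU to either side gives h(h(b,1,1),1,h(1,2,1)).

h(h(b,1,1),1,h(1,2,1))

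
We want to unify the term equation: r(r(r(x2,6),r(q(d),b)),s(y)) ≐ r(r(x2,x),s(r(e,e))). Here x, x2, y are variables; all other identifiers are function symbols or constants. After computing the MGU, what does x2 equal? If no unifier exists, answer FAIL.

FAIL

Decompose r/2: r(r(x2,6),r(q(d),b)) ≐ r(x2,x),  s(y) ≐ s(r(e,e)).
Decompose r/2: r(x2,6) ≐ x2,  r(q(d),b) ≐ x.
Occurs check fails: x2 occurs in r(x2,6); the equation x2 ≐ r(x2,6) has no finite solution.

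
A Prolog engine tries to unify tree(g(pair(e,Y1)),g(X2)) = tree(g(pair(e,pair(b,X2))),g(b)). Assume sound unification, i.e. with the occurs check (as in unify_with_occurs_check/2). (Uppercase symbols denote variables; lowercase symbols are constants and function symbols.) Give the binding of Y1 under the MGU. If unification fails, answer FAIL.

pair(b,b)

Decompose tree/2: g(pair(e,Y1)) = g(pair(e,pair(b,X2))),  g(X2) = g(b).
Decompose g/1: pair(e,Y1) = pair(e,pair(b,X2)).
Decompose pair/2: e = e,  Y1 = pair(b,X2).
Delete trivial equation e = e.
Bind Y1 := pair(b,X2); no other remaining equation mentions Y1.
Decompose g/1: X2 = b.
Bind X2 := b. Substituting into the earlier binding gives Y1 := pair(b,b).
MGU = { Y1 -> pair(b,b), X2 -> b }, so Y1 -> pair(b,b).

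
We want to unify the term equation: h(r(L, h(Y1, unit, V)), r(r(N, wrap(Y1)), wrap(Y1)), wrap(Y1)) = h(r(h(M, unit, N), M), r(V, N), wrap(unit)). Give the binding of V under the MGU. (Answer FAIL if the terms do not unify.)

Decompose h/3: r(L, h(Y1, unit, V)) = r(h(M, unit, N), M),  r(r(N, wrap(Y1)), wrap(Y1)) = r(V, N),  wrap(Y1) = wrap(unit).
Decompose r/2: L = h(M, unit, N),  h(Y1, unit, V) = M.
Bind L := h(M, unit, N); no other remaining equation mentions L.
Bind M := h(Y1, unit, V); no other remaining equation mentions M. Substituting into the earlier binding gives L := h(h(Y1, unit, V), unit, N).
Decompose r/2: r(N, wrap(Y1)) = V,  wrap(Y1) = N.
Bind V := r(N, wrap(Y1)); no other remaining equation mentions V. Substituting into the earlier bindings gives L := h(h(Y1, unit, r(N, wrap(Y1))), unit, N), M := h(Y1, unit, r(N, wrap(Y1))).
Bind N := wrap(Y1); no other remaining equation mentions N. Substituting into the earlier bindings gives L := h(h(Y1, unit, r(wrap(Y1), wrap(Y1))), unit, wrap(Y1)), M := h(Y1, unit, r(wrap(Y1), wrap(Y1))), V := r(wrap(Y1), wrap(Y1)).
Decompose wrap/1: Y1 = unit.
Bind Y1 := unit. Substituting into the earlier bindings gives L := h(h(unit, unit, r(wrap(unit), wrap(unit))), unit, wrap(unit)), M := h(unit, unit, r(wrap(unit), wrap(unit))), V := r(wrap(unit), wrap(unit)), N := wrap(unit).
MGU = { L ↦ h(h(unit, unit, r(wrap(unit), wrap(unit))), unit, wrap(unit)), M ↦ h(unit, unit, r(wrap(unit), wrap(unit))), V ↦ r(wrap(unit), wrap(unit)), N ↦ wrap(unit), Y1 ↦ unit }, so V ↦ r(wrap(unit), wrap(unit)).

r(wrap(unit), wrap(unit))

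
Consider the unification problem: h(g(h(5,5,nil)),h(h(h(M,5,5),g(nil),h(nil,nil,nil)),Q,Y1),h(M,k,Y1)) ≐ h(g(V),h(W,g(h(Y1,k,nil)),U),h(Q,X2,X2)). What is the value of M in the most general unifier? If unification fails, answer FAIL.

g(h(k,k,nil))

Decompose h/3: g(h(5,5,nil)) ≐ g(V),  h(h(h(M,5,5),g(nil),h(nil,nil,nil)),Q,Y1) ≐ h(W,g(h(Y1,k,nil)),U),  h(M,k,Y1) ≐ h(Q,X2,X2).
Decompose g/1: h(5,5,nil) ≐ V.
Bind V := h(5,5,nil); no other remaining equation mentions V.
Decompose h/3: h(h(M,5,5),g(nil),h(nil,nil,nil)) ≐ W,  Q ≐ g(h(Y1,k,nil)),  Y1 ≐ U.
Bind W := h(h(M,5,5),g(nil),h(nil,nil,nil)); no other remaining equation mentions W.
Bind Q := g(h(Y1,k,nil)); substituting into the one remaining equation that mentions Q gives: h(M,k,Y1) ≐ h(g(h(Y1,k,nil)),X2,X2).
Bind Y1 := U; substituting into the remaining equation gives: h(M,k,U) ≐ h(g(h(U,k,nil)),X2,X2). Substituting into the earlier binding gives Q := g(h(U,k,nil)).
Decompose h/3: M ≐ g(h(U,k,nil)),  k ≐ X2,  U ≐ X2.
Bind M := g(h(U,k,nil)); no other remaining equation mentions M. Substituting into the earlier binding gives W := h(h(g(h(U,k,nil)),5,5),g(nil),h(nil,nil,nil)).
Bind X2 := k; substituting into the remaining equation gives: U ≐ k.
Bind U := k. Substituting into the earlier bindings gives W := h(h(g(h(k,k,nil)),5,5),g(nil),h(nil,nil,nil)), Q := g(h(k,k,nil)), Y1 := k, M := g(h(k,k,nil)).
MGU = { V := h(5,5,nil), W := h(h(g(h(k,k,nil)),5,5),g(nil),h(nil,nil,nil)), Q := g(h(k,k,nil)), Y1 := k, M := g(h(k,k,nil)), X2 := k, U := k }, so M := g(h(k,k,nil)).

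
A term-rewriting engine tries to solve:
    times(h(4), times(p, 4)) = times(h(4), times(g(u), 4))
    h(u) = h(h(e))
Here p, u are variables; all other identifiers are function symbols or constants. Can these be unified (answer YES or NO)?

Decompose times/2: h(4) = h(4),  times(p, 4) = times(g(u), 4).
Delete trivial equation h(4) = h(4).
Decompose times/2: p = g(u),  4 = 4.
Bind p := g(u); no other remaining equation mentions p.
Delete trivial equation 4 = 4.
Decompose h/1: u = h(e).
Bind u := h(e). Substituting into the earlier binding gives p := g(h(e)).
No equations remain and no clash or occurs-check failure arose, so a unifier exists.

YES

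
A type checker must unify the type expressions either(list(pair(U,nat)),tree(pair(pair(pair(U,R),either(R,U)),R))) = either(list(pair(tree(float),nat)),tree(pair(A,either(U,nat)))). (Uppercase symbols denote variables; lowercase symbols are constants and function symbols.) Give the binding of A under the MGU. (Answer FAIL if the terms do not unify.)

pair(pair(tree(float),either(tree(float),nat)),either(either(tree(float),nat),tree(float)))

Decompose either/2: list(pair(U,nat)) = list(pair(tree(float),nat)),  tree(pair(pair(pair(U,R),either(R,U)),R)) = tree(pair(A,either(U,nat))).
Decompose list/1: pair(U,nat) = pair(tree(float),nat).
Decompose pair/2: U = tree(float),  nat = nat.
Bind U := tree(float); substituting into the one remaining equation that mentions U gives: tree(pair(pair(pair(tree(float),R),either(R,tree(float))),R)) = tree(pair(A,either(tree(float),nat))).
Delete trivial equation nat = nat.
Decompose tree/1: pair(pair(pair(tree(float),R),either(R,tree(float))),R) = pair(A,either(tree(float),nat)).
Decompose pair/2: pair(pair(tree(float),R),either(R,tree(float))) = A,  R = either(tree(float),nat).
Bind A := pair(pair(tree(float),R),either(R,tree(float))); no other remaining equation mentions A.
Bind R := either(tree(float),nat). Substituting into the earlier binding gives A := pair(pair(tree(float),either(tree(float),nat)),either(either(tree(float),nat),tree(float))).
MGU = { U -> tree(float), A -> pair(pair(tree(float),either(tree(float),nat)),either(either(tree(float),nat),tree(float))), R -> either(tree(float),nat) }, so A -> pair(pair(tree(float),either(tree(float),nat)),either(either(tree(float),nat),tree(float))).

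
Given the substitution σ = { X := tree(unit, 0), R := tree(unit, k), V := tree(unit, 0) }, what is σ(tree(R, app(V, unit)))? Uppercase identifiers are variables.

Replace each occurrence of R with tree(unit, k).
Replace each occurrence of V with tree(unit, 0).
Result: tree(tree(unit, k), app(tree(unit, 0), unit)).

tree(tree(unit, k), app(tree(unit, 0), unit))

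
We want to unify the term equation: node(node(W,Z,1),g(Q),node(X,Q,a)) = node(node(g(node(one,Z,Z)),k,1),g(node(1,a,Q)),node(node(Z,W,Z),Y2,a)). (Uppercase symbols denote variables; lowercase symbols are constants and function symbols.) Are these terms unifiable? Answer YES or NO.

Decompose node/3: node(W,Z,1) = node(g(node(one,Z,Z)),k,1),  g(Q) = g(node(1,a,Q)),  node(X,Q,a) = node(node(Z,W,Z),Y2,a).
Decompose node/3: W = g(node(one,Z,Z)),  Z = k,  1 = 1.
Bind W := g(node(one,Z,Z)); substituting into the one remaining equation that mentions W gives: node(X,Q,a) = node(node(Z,g(node(one,Z,Z)),Z),Y2,a).
Bind Z := k; substituting into the one remaining equation that mentions Z gives: node(X,Q,a) = node(node(k,g(node(one,k,k)),k),Y2,a). Substituting into the earlier binding gives W := g(node(one,k,k)).
Delete trivial equation 1 = 1.
Decompose g/1: Q = node(1,a,Q).
Occurs check fails: Q occurs in node(1,a,Q); the equation Q = node(1,a,Q) has no finite solution.

NO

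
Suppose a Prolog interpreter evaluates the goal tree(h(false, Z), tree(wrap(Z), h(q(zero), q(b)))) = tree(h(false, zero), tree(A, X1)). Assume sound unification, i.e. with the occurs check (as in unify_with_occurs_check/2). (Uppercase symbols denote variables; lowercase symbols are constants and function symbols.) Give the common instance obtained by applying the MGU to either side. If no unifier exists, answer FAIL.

tree(h(false, zero), tree(wrap(zero), h(q(zero), q(b))))

Decompose tree/2: h(false, Z) = h(false, zero),  tree(wrap(Z), h(q(zero), q(b))) = tree(A, X1).
Decompose h/2: false = false,  Z = zero.
Delete trivial equation false = false.
Bind Z := zero; substituting into the remaining equation gives: tree(wrap(zero), h(q(zero), q(b))) = tree(A, X1).
Decompose tree/2: wrap(zero) = A,  h(q(zero), q(b)) = X1.
Bind A := wrap(zero); no other remaining equation mentions A.
Bind X1 := h(q(zero), q(b)).
Applying the MGU to either side gives tree(h(false, zero), tree(wrap(zero), h(q(zero), q(b)))).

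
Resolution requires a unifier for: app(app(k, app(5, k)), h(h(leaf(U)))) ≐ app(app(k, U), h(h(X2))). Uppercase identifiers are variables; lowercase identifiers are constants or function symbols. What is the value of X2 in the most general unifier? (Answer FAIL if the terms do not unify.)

leaf(app(5, k))

Decompose app/2: app(k, app(5, k)) ≐ app(k, U),  h(h(leaf(U))) ≐ h(h(X2)).
Decompose app/2: k ≐ k,  app(5, k) ≐ U.
Delete trivial equation k ≐ k.
Bind U := app(5, k); substituting into the remaining equation gives: h(h(leaf(app(5, k)))) ≐ h(h(X2)).
Decompose h/1: h(leaf(app(5, k))) ≐ h(X2).
Decompose h/1: leaf(app(5, k)) ≐ X2.
Bind X2 := leaf(app(5, k)).
MGU = { U := app(5, k), X2 := leaf(app(5, k)) }, so X2 := leaf(app(5, k)).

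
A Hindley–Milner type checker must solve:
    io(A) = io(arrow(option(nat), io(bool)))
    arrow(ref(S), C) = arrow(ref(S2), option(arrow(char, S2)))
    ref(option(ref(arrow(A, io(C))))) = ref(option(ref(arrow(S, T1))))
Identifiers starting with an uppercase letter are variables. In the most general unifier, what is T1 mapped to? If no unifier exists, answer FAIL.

io(option(arrow(char, arrow(option(nat), io(bool)))))

Decompose io/1: A = arrow(option(nat), io(bool)).
Bind A := arrow(option(nat), io(bool)); substituting into the one remaining equation that mentions A gives: ref(option(ref(arrow(arrow(option(nat), io(bool)), io(C))))) = ref(option(ref(arrow(S, T1)))).
Decompose arrow/2: ref(S) = ref(S2),  C = option(arrow(char, S2)).
Decompose ref/1: S = S2.
Bind S := S2; substituting into the one remaining equation that mentions S gives: ref(option(ref(arrow(arrow(option(nat), io(bool)), io(C))))) = ref(option(ref(arrow(S2, T1)))).
Bind C := option(arrow(char, S2)); substituting into the remaining equation gives: ref(option(ref(arrow(arrow(option(nat), io(bool)), io(option(arrow(char, S2))))))) = ref(option(ref(arrow(S2, T1)))).
Decompose ref/1: option(ref(arrow(arrow(option(nat), io(bool)), io(option(arrow(char, S2)))))) = option(ref(arrow(S2, T1))).
Decompose option/1: ref(arrow(arrow(option(nat), io(bool)), io(option(arrow(char, S2))))) = ref(arrow(S2, T1)).
Decompose ref/1: arrow(arrow(option(nat), io(bool)), io(option(arrow(char, S2)))) = arrow(S2, T1).
Decompose arrow/2: arrow(option(nat), io(bool)) = S2,  io(option(arrow(char, S2))) = T1.
Bind S2 := arrow(option(nat), io(bool)); substituting into the remaining equation gives: io(option(arrow(char, arrow(option(nat), io(bool))))) = T1. Substituting into the earlier bindings gives S := arrow(option(nat), io(bool)), C := option(arrow(char, arrow(option(nat), io(bool)))).
Bind T1 := io(option(arrow(char, arrow(option(nat), io(bool))))).
MGU = { A := arrow(option(nat), io(bool)), S := arrow(option(nat), io(bool)), C := option(arrow(char, arrow(option(nat), io(bool)))), S2 := arrow(option(nat), io(bool)), T1 := io(option(arrow(char, arrow(option(nat), io(bool))))) }, so T1 := io(option(arrow(char, arrow(option(nat), io(bool))))).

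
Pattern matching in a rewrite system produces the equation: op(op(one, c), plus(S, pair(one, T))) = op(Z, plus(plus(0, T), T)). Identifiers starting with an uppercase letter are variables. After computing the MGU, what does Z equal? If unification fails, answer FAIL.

FAIL

Decompose op/2: op(one, c) = Z,  plus(S, pair(one, T)) = plus(plus(0, T), T).
Bind Z := op(one, c); no other remaining equation mentions Z.
Decompose plus/2: S = plus(0, T),  pair(one, T) = T.
Bind S := plus(0, T); no other remaining equation mentions S.
Occurs check fails: T occurs in pair(one, T); the equation T = pair(one, T) has no finite solution.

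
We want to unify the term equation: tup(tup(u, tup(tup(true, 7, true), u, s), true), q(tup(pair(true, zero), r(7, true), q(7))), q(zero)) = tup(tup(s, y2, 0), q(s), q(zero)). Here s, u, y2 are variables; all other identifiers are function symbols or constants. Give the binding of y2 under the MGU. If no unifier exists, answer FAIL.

Decompose tup/3: tup(u, tup(tup(true, 7, true), u, s), true) = tup(s, y2, 0),  q(tup(pair(true, zero), r(7, true), q(7))) = q(s),  q(zero) = q(zero).
Decompose tup/3: u = s,  tup(tup(true, 7, true), u, s) = y2,  true = 0.
Bind u := s; substituting into the one remaining equation that mentions u gives: tup(tup(true, 7, true), s, s) = y2.
Bind y2 := tup(tup(true, 7, true), s, s); no other remaining equation mentions y2.
Clash: constants true and 0 differ; no unifier exists.

FAIL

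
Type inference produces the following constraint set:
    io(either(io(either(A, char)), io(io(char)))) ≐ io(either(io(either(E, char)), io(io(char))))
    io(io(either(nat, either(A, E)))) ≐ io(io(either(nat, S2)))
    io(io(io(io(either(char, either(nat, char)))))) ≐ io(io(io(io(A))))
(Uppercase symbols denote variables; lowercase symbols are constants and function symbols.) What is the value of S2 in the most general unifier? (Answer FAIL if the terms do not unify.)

Decompose io/1: either(io(either(A, char)), io(io(char))) ≐ either(io(either(E, char)), io(io(char))).
Decompose either/2: io(either(A, char)) ≐ io(either(E, char)),  io(io(char)) ≐ io(io(char)).
Decompose io/1: either(A, char) ≐ either(E, char).
Decompose either/2: A ≐ E,  char ≐ char.
Bind A := E; substituting into the 2 remaining equations that mention A gives: io(io(either(nat, either(E, E)))) ≐ io(io(either(nat, S2))),  io(io(io(io(either(char, either(nat, char)))))) ≐ io(io(io(io(E)))).
Delete trivial equation char ≐ char.
Delete trivial equation io(io(char)) ≐ io(io(char)).
Decompose io/1: io(either(nat, either(E, E))) ≐ io(either(nat, S2)).
Decompose io/1: either(nat, either(E, E)) ≐ either(nat, S2).
Decompose either/2: nat ≐ nat,  either(E, E) ≐ S2.
Delete trivial equation nat ≐ nat.
Bind S2 := either(E, E); no other remaining equation mentions S2.
Decompose io/1: io(io(io(either(char, either(nat, char))))) ≐ io(io(io(E))).
Decompose io/1: io(io(either(char, either(nat, char)))) ≐ io(io(E)).
Decompose io/1: io(either(char, either(nat, char))) ≐ io(E).
Decompose io/1: either(char, either(nat, char)) ≐ E.
Bind E := either(char, either(nat, char)). Substituting into the earlier bindings gives A := either(char, either(nat, char)), S2 := either(either(char, either(nat, char)), either(char, either(nat, char))).
MGU = { A := either(char, either(nat, char)), S2 := either(either(char, either(nat, char)), either(char, either(nat, char))), E := either(char, either(nat, char)) }, so S2 := either(either(char, either(nat, char)), either(char, either(nat, char))).

either(either(char, either(nat, char)), either(char, either(nat, char)))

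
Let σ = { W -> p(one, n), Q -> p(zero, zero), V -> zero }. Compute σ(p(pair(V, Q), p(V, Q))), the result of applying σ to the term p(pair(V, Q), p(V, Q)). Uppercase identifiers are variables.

Replace each occurrence of Q with p(zero, zero).
Replace each occurrence of V with zero.
Result: p(pair(zero, p(zero, zero)), p(zero, p(zero, zero))).

p(pair(zero, p(zero, zero)), p(zero, p(zero, zero)))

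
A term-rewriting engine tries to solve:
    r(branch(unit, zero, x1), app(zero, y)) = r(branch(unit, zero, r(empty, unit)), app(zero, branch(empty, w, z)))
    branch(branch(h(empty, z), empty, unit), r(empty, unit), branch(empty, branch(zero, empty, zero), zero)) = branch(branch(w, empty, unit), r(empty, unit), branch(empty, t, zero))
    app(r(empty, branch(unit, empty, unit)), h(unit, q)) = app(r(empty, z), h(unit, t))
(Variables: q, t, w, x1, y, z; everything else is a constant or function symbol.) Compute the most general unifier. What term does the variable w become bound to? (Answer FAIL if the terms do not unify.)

h(empty, branch(unit, empty, unit))

Decompose r/2: branch(unit, zero, x1) = branch(unit, zero, r(empty, unit)),  app(zero, y) = app(zero, branch(empty, w, z)).
Decompose branch/3: unit = unit,  zero = zero,  x1 = r(empty, unit).
Delete trivial equation unit = unit.
Delete trivial equation zero = zero.
Bind x1 := r(empty, unit); no other remaining equation mentions x1.
Decompose app/2: zero = zero,  y = branch(empty, w, z).
Delete trivial equation zero = zero.
Bind y := branch(empty, w, z); no other remaining equation mentions y.
Decompose branch/3: branch(h(empty, z), empty, unit) = branch(w, empty, unit),  r(empty, unit) = r(empty, unit),  branch(empty, branch(zero, empty, zero), zero) = branch(empty, t, zero).
Decompose branch/3: h(empty, z) = w,  empty = empty,  unit = unit.
Bind w := h(empty, z); no other remaining equation mentions w. Substituting into the earlier binding gives y := branch(empty, h(empty, z), z).
Delete trivial equation empty = empty.
Delete trivial equation unit = unit.
Delete trivial equation r(empty, unit) = r(empty, unit).
Decompose branch/3: empty = empty,  branch(zero, empty, zero) = t,  zero = zero.
Delete trivial equation empty = empty.
Bind t := branch(zero, empty, zero); substituting into the one remaining equation that mentions t gives: app(r(empty, branch(unit, empty, unit)), h(unit, q)) = app(r(empty, z), h(unit, branch(zero, empty, zero))).
Delete trivial equation zero = zero.
Decompose app/2: r(empty, branch(unit, empty, unit)) = r(empty, z),  h(unit, q) = h(unit, branch(zero, empty, zero)).
Decompose r/2: empty = empty,  branch(unit, empty, unit) = z.
Delete trivial equation empty = empty.
Bind z := branch(unit, empty, unit); no other remaining equation mentions z. Substituting into the earlier bindings gives y := branch(empty, h(empty, branch(unit, empty, unit)), branch(unit, empty, unit)), w := h(empty, branch(unit, empty, unit)).
Decompose h/2: unit = unit,  q = branch(zero, empty, zero).
Delete trivial equation unit = unit.
Bind q := branch(zero, empty, zero).
MGU = { x1 ↦ r(empty, unit), y ↦ branch(empty, h(empty, branch(unit, empty, unit)), branch(unit, empty, unit)), w ↦ h(empty, branch(unit, empty, unit)), t ↦ branch(zero, empty, zero), z ↦ branch(unit, empty, unit), q ↦ branch(zero, empty, zero) }, so w ↦ h(empty, branch(unit, empty, unit)).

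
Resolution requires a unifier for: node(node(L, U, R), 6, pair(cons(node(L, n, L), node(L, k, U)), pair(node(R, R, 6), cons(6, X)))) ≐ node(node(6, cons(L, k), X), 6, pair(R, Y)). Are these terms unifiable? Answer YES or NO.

Decompose node/3: node(L, U, R) ≐ node(6, cons(L, k), X),  6 ≐ 6,  pair(cons(node(L, n, L), node(L, k, U)), pair(node(R, R, 6), cons(6, X))) ≐ pair(R, Y).
Decompose node/3: L ≐ 6,  U ≐ cons(L, k),  R ≐ X.
Bind L := 6; substituting into the 2 remaining equations that mention L gives: U ≐ cons(6, k),  pair(cons(node(6, n, 6), node(6, k, U)), pair(node(R, R, 6), cons(6, X))) ≐ pair(R, Y).
Bind U := cons(6, k); substituting into the one remaining equation that mentions U gives: pair(cons(node(6, n, 6), node(6, k, cons(6, k))), pair(node(R, R, 6), cons(6, X))) ≐ pair(R, Y).
Bind R := X; substituting into the one remaining equation that mentions R gives: pair(cons(node(6, n, 6), node(6, k, cons(6, k))), pair(node(X, X, 6), cons(6, X))) ≐ pair(X, Y).
Delete trivial equation 6 ≐ 6.
Decompose pair/2: cons(node(6, n, 6), node(6, k, cons(6, k))) ≐ X,  pair(node(X, X, 6), cons(6, X)) ≐ Y.
Bind X := cons(node(6, n, 6), node(6, k, cons(6, k))); substituting into the remaining equation gives: pair(node(cons(node(6, n, 6), node(6, k, cons(6, k))), cons(node(6, n, 6), node(6, k, cons(6, k))), 6), cons(6, cons(node(6, n, 6), node(6, k, cons(6, k))))) ≐ Y. Substituting into the earlier binding gives R := cons(node(6, n, 6), node(6, k, cons(6, k))).
Bind Y := pair(node(cons(node(6, n, 6), node(6, k, cons(6, k))), cons(node(6, n, 6), node(6, k, cons(6, k))), 6), cons(6, cons(node(6, n, 6), node(6, k, cons(6, k))))).
No equations remain and no clash or occurs-check failure arose, so a unifier exists.

YES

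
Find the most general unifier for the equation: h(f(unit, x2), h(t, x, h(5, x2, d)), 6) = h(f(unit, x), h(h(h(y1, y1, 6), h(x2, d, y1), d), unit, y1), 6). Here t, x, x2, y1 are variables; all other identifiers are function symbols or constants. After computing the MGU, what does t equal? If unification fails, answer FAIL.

h(h(h(5, unit, d), h(5, unit, d), 6), h(unit, d, h(5, unit, d)), d)

Decompose h/3: f(unit, x2) = f(unit, x),  h(t, x, h(5, x2, d)) = h(h(h(y1, y1, 6), h(x2, d, y1), d), unit, y1),  6 = 6.
Decompose f/2: unit = unit,  x2 = x.
Delete trivial equation unit = unit.
Bind x2 := x; substituting into the one remaining equation that mentions x2 gives: h(t, x, h(5, x, d)) = h(h(h(y1, y1, 6), h(x, d, y1), d), unit, y1).
Decompose h/3: t = h(h(y1, y1, 6), h(x, d, y1), d),  x = unit,  h(5, x, d) = y1.
Bind t := h(h(y1, y1, 6), h(x, d, y1), d); no other remaining equation mentions t.
Bind x := unit; substituting into the one remaining equation that mentions x gives: h(5, unit, d) = y1. Substituting into the earlier bindings gives x2 := unit, t := h(h(y1, y1, 6), h(unit, d, y1), d).
Bind y1 := h(5, unit, d); no other remaining equation mentions y1. Substituting into the earlier binding gives t := h(h(h(5, unit, d), h(5, unit, d), 6), h(unit, d, h(5, unit, d)), d).
Delete trivial equation 6 = 6.
MGU = { x2 ↦ unit, t ↦ h(h(h(5, unit, d), h(5, unit, d), 6), h(unit, d, h(5, unit, d)), d), x ↦ unit, y1 ↦ h(5, unit, d) }, so t ↦ h(h(h(5, unit, d), h(5, unit, d), 6), h(unit, d, h(5, unit, d)), d).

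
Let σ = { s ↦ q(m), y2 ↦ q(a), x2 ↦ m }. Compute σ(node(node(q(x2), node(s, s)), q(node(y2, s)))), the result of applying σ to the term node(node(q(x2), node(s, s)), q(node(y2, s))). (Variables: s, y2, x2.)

Replace each occurrence of s with q(m).
Replace each occurrence of y2 with q(a).
Replace each occurrence of x2 with m.
Result: node(node(q(m), node(q(m), q(m))), q(node(q(a), q(m)))).

node(node(q(m), node(q(m), q(m))), q(node(q(a), q(m))))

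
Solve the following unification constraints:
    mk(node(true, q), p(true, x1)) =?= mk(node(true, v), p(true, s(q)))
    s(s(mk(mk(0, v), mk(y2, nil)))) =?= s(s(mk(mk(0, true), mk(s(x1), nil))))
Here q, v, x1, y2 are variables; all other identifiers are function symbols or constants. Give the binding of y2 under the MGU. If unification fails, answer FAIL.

s(s(true))

Decompose mk/2: node(true, q) =?= node(true, v),  p(true, x1) =?= p(true, s(q)).
Decompose node/2: true =?= true,  q =?= v.
Delete trivial equation true =?= true.
Bind q := v; substituting into the one remaining equation that mentions q gives: p(true, x1) =?= p(true, s(v)).
Decompose p/2: true =?= true,  x1 =?= s(v).
Delete trivial equation true =?= true.
Bind x1 := s(v); substituting into the remaining equation gives: s(s(mk(mk(0, v), mk(y2, nil)))) =?= s(s(mk(mk(0, true), mk(s(s(v)), nil)))).
Decompose s/1: s(mk(mk(0, v), mk(y2, nil))) =?= s(mk(mk(0, true), mk(s(s(v)), nil))).
Decompose s/1: mk(mk(0, v), mk(y2, nil)) =?= mk(mk(0, true), mk(s(s(v)), nil)).
Decompose mk/2: mk(0, v) =?= mk(0, true),  mk(y2, nil) =?= mk(s(s(v)), nil).
Decompose mk/2: 0 =?= 0,  v =?= true.
Delete trivial equation 0 =?= 0.
Bind v := true; substituting into the remaining equation gives: mk(y2, nil) =?= mk(s(s(true)), nil). Substituting into the earlier bindings gives q := true, x1 := s(true).
Decompose mk/2: y2 =?= s(s(true)),  nil =?= nil.
Bind y2 := s(s(true)); no other remaining equation mentions y2.
Delete trivial equation nil =?= nil.
MGU = { q ↦ true, x1 ↦ s(true), v ↦ true, y2 ↦ s(s(true)) }, so y2 ↦ s(s(true)).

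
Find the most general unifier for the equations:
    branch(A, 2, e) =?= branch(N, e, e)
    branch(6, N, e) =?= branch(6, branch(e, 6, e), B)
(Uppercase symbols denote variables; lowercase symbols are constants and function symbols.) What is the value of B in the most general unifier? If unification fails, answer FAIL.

FAIL

Decompose branch/3: A =?= N,  2 =?= e,  e =?= e.
Bind A := N; no other remaining equation mentions A.
Clash: constants 2 and e differ; no unifier exists.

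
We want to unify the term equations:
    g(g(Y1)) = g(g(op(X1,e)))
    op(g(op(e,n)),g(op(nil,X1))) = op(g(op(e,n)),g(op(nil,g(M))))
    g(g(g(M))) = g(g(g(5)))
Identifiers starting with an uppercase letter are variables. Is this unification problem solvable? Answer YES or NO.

Decompose g/1: g(Y1) = g(op(X1,e)).
Decompose g/1: Y1 = op(X1,e).
Bind Y1 := op(X1,e); no other remaining equation mentions Y1.
Decompose op/2: g(op(e,n)) = g(op(e,n)),  g(op(nil,X1)) = g(op(nil,g(M))).
Delete trivial equation g(op(e,n)) = g(op(e,n)).
Decompose g/1: op(nil,X1) = op(nil,g(M)).
Decompose op/2: nil = nil,  X1 = g(M).
Delete trivial equation nil = nil.
Bind X1 := g(M); no other remaining equation mentions X1. Substituting into the earlier binding gives Y1 := op(g(M),e).
Decompose g/1: g(g(M)) = g(g(5)).
Decompose g/1: g(M) = g(5).
Decompose g/1: M = 5.
Bind M := 5. Substituting into the earlier bindings gives Y1 := op(g(5),e), X1 := g(5).
No equations remain and no clash or occurs-check failure arose, so a unifier exists.

YES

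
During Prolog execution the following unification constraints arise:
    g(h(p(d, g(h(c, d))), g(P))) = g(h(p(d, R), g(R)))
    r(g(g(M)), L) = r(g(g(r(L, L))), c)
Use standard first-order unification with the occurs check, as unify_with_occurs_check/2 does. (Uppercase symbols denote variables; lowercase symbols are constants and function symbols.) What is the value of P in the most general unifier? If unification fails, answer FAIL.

g(h(c, d))

Decompose g/1: h(p(d, g(h(c, d))), g(P)) = h(p(d, R), g(R)).
Decompose h/2: p(d, g(h(c, d))) = p(d, R),  g(P) = g(R).
Decompose p/2: d = d,  g(h(c, d)) = R.
Delete trivial equation d = d.
Bind R := g(h(c, d)); substituting into the one remaining equation that mentions R gives: g(P) = g(g(h(c, d))).
Decompose g/1: P = g(h(c, d)).
Bind P := g(h(c, d)); no other remaining equation mentions P.
Decompose r/2: g(g(M)) = g(g(r(L, L))),  L = c.
Decompose g/1: g(M) = g(r(L, L)).
Decompose g/1: M = r(L, L).
Bind M := r(L, L); no other remaining equation mentions M.
Bind L := c. Substituting into the earlier binding gives M := r(c, c).
MGU = { R = g(h(c, d)), P = g(h(c, d)), M = r(c, c), L = c }, so P = g(h(c, d)).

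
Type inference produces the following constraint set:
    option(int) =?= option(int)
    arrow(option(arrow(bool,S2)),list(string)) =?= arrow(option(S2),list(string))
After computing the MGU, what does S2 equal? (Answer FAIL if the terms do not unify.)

FAIL

Delete trivial equation option(int) =?= option(int).
Decompose arrow/2: option(arrow(bool,S2)) =?= option(S2),  list(string) =?= list(string).
Decompose option/1: arrow(bool,S2) =?= S2.
Occurs check fails: S2 occurs in arrow(bool,S2); the equation S2 =?= arrow(bool,S2) has no finite solution.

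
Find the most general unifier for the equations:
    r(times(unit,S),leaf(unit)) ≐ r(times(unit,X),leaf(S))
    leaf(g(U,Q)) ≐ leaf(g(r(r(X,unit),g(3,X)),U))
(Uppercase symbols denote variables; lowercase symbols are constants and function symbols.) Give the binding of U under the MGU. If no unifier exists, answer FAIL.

r(r(unit,unit),g(3,unit))

Decompose r/2: times(unit,S) ≐ times(unit,X),  leaf(unit) ≐ leaf(S).
Decompose times/2: unit ≐ unit,  S ≐ X.
Delete trivial equation unit ≐ unit.
Bind S := X; substituting into the one remaining equation that mentions S gives: leaf(unit) ≐ leaf(X).
Decompose leaf/1: unit ≐ X.
Bind X := unit; substituting into the remaining equation gives: leaf(g(U,Q)) ≐ leaf(g(r(r(unit,unit),g(3,unit)),U)). Substituting into the earlier binding gives S := unit.
Decompose leaf/1: g(U,Q) ≐ g(r(r(unit,unit),g(3,unit)),U).
Decompose g/2: U ≐ r(r(unit,unit),g(3,unit)),  Q ≐ U.
Bind U := r(r(unit,unit),g(3,unit)); substituting into the remaining equation gives: Q ≐ r(r(unit,unit),g(3,unit)).
Bind Q := r(r(unit,unit),g(3,unit)).
MGU = { S := unit, X := unit, U := r(r(unit,unit),g(3,unit)), Q := r(r(unit,unit),g(3,unit)) }, so U := r(r(unit,unit),g(3,unit)).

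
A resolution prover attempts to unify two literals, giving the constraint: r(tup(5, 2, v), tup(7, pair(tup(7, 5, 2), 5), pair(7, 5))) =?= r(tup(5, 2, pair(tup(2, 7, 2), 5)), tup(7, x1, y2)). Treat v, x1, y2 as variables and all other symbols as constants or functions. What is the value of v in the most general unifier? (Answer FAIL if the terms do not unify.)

pair(tup(2, 7, 2), 5)

Decompose r/2: tup(5, 2, v) =?= tup(5, 2, pair(tup(2, 7, 2), 5)),  tup(7, pair(tup(7, 5, 2), 5), pair(7, 5)) =?= tup(7, x1, y2).
Decompose tup/3: 5 =?= 5,  2 =?= 2,  v =?= pair(tup(2, 7, 2), 5).
Delete trivial equation 5 =?= 5.
Delete trivial equation 2 =?= 2.
Bind v := pair(tup(2, 7, 2), 5); no other remaining equation mentions v.
Decompose tup/3: 7 =?= 7,  pair(tup(7, 5, 2), 5) =?= x1,  pair(7, 5) =?= y2.
Delete trivial equation 7 =?= 7.
Bind x1 := pair(tup(7, 5, 2), 5); no other remaining equation mentions x1.
Bind y2 := pair(7, 5).
MGU = { v := pair(tup(2, 7, 2), 5), x1 := pair(tup(7, 5, 2), 5), y2 := pair(7, 5) }, so v := pair(tup(2, 7, 2), 5).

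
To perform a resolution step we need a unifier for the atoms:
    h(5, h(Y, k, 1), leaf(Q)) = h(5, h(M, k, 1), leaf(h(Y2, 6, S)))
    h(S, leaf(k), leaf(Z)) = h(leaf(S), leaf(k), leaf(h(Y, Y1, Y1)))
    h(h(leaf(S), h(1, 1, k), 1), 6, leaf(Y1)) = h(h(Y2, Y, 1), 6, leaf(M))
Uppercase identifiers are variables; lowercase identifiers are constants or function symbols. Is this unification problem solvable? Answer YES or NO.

NO

Decompose h/3: 5 = 5,  h(Y, k, 1) = h(M, k, 1),  leaf(Q) = leaf(h(Y2, 6, S)).
Delete trivial equation 5 = 5.
Decompose h/3: Y = M,  k = k,  1 = 1.
Bind Y := M; substituting into the 2 remaining equations that mention Y gives: h(S, leaf(k), leaf(Z)) = h(leaf(S), leaf(k), leaf(h(M, Y1, Y1))),  h(h(leaf(S), h(1, 1, k), 1), 6, leaf(Y1)) = h(h(Y2, M, 1), 6, leaf(M)).
Delete trivial equation k = k.
Delete trivial equation 1 = 1.
Decompose leaf/1: Q = h(Y2, 6, S).
Bind Q := h(Y2, 6, S); no other remaining equation mentions Q.
Decompose h/3: S = leaf(S),  leaf(k) = leaf(k),  leaf(Z) = leaf(h(M, Y1, Y1)).
Occurs check fails: S occurs in leaf(S); the equation S = leaf(S) has no finite solution.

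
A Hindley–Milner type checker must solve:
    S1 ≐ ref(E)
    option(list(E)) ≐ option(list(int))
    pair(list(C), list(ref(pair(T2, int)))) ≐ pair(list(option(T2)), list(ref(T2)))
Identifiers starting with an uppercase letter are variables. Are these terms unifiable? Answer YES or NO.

NO

Bind S1 := ref(E); no other remaining equation mentions S1.
Decompose option/1: list(E) ≐ list(int).
Decompose list/1: E ≐ int.
Bind E := int; no other remaining equation mentions E. Substituting into the earlier binding gives S1 := ref(int).
Decompose pair/2: list(C) ≐ list(option(T2)),  list(ref(pair(T2, int))) ≐ list(ref(T2)).
Decompose list/1: C ≐ option(T2).
Bind C := option(T2); no other remaining equation mentions C.
Decompose list/1: ref(pair(T2, int)) ≐ ref(T2).
Decompose ref/1: pair(T2, int) ≐ T2.
Occurs check fails: T2 occurs in pair(T2, int); the equation T2 ≐ pair(T2, int) has no finite solution.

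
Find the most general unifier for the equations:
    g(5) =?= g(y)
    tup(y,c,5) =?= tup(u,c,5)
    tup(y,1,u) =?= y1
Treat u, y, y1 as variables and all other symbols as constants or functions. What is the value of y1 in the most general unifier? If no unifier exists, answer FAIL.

tup(5,1,5)

Decompose g/1: 5 =?= y.
Bind y := 5; substituting into the remaining equations gives: tup(5,c,5) =?= tup(u,c,5),  tup(5,1,u) =?= y1.
Decompose tup/3: 5 =?= u,  c =?= c,  5 =?= 5.
Bind u := 5; substituting into the one remaining equation that mentions u gives: tup(5,1,5) =?= y1.
Delete trivial equation c =?= c.
Delete trivial equation 5 =?= 5.
Bind y1 := tup(5,1,5).
MGU = { y -> 5, u -> 5, y1 -> tup(5,1,5) }, so y1 -> tup(5,1,5).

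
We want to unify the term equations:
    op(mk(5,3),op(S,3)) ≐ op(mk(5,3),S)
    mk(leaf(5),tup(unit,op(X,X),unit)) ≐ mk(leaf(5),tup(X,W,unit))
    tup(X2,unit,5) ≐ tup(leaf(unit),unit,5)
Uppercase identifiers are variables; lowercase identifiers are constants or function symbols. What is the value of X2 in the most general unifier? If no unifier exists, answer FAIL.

FAIL

Decompose op/2: mk(5,3) ≐ mk(5,3),  op(S,3) ≐ S.
Delete trivial equation mk(5,3) ≐ mk(5,3).
Occurs check fails: S occurs in op(S,3); the equation S ≐ op(S,3) has no finite solution.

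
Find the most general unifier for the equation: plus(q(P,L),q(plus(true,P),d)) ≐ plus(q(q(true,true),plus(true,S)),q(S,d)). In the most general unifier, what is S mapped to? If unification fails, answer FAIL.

plus(true,q(true,true))

Decompose plus/2: q(P,L) ≐ q(q(true,true),plus(true,S)),  q(plus(true,P),d) ≐ q(S,d).
Decompose q/2: P ≐ q(true,true),  L ≐ plus(true,S).
Bind P := q(true,true); substituting into the one remaining equation that mentions P gives: q(plus(true,q(true,true)),d) ≐ q(S,d).
Bind L := plus(true,S); no other remaining equation mentions L.
Decompose q/2: plus(true,q(true,true)) ≐ S,  d ≐ d.
Bind S := plus(true,q(true,true)); no other remaining equation mentions S. Substituting into the earlier binding gives L := plus(true,plus(true,q(true,true))).
Delete trivial equation d ≐ d.
MGU = { P := q(true,true), L := plus(true,plus(true,q(true,true))), S := plus(true,q(true,true)) }, so S := plus(true,q(true,true)).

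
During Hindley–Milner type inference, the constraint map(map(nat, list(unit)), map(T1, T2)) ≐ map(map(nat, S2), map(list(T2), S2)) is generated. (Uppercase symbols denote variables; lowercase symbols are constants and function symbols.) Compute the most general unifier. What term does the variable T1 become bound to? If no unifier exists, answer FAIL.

Decompose map/2: map(nat, list(unit)) ≐ map(nat, S2),  map(T1, T2) ≐ map(list(T2), S2).
Decompose map/2: nat ≐ nat,  list(unit) ≐ S2.
Delete trivial equation nat ≐ nat.
Bind S2 := list(unit); substituting into the remaining equation gives: map(T1, T2) ≐ map(list(T2), list(unit)).
Decompose map/2: T1 ≐ list(T2),  T2 ≐ list(unit).
Bind T1 := list(T2); no other remaining equation mentions T1.
Bind T2 := list(unit). Substituting into the earlier binding gives T1 := list(list(unit)).
MGU = { S2 := list(unit), T1 := list(list(unit)), T2 := list(unit) }, so T1 := list(list(unit)).

list(list(unit))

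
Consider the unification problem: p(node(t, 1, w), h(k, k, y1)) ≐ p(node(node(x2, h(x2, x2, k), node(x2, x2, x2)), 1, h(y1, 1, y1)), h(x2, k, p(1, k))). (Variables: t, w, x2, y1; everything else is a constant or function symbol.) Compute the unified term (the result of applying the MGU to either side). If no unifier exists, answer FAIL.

Decompose p/2: node(t, 1, w) ≐ node(node(x2, h(x2, x2, k), node(x2, x2, x2)), 1, h(y1, 1, y1)),  h(k, k, y1) ≐ h(x2, k, p(1, k)).
Decompose node/3: t ≐ node(x2, h(x2, x2, k), node(x2, x2, x2)),  1 ≐ 1,  w ≐ h(y1, 1, y1).
Bind t := node(x2, h(x2, x2, k), node(x2, x2, x2)); no other remaining equation mentions t.
Delete trivial equation 1 ≐ 1.
Bind w := h(y1, 1, y1); no other remaining equation mentions w.
Decompose h/3: k ≐ x2,  k ≐ k,  y1 ≐ p(1, k).
Bind x2 := k; no other remaining equation mentions x2. Substituting into the earlier binding gives t := node(k, h(k, k, k), node(k, k, k)).
Delete trivial equation k ≐ k.
Bind y1 := p(1, k). Substituting into the earlier binding gives w := h(p(1, k), 1, p(1, k)).
Applying the MGU to either side gives p(node(node(k, h(k, k, k), node(k, k, k)), 1, h(p(1, k), 1, p(1, k))), h(k, k, p(1, k))).

p(node(node(k, h(k, k, k), node(k, k, k)), 1, h(p(1, k), 1, p(1, k))), h(k, k, p(1, k)))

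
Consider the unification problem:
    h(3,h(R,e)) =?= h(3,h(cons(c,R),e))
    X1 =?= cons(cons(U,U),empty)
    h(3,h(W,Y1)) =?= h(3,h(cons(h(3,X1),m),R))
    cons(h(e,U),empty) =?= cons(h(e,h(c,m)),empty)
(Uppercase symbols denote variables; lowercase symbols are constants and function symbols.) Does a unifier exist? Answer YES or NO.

Decompose h/2: 3 =?= 3,  h(R,e) =?= h(cons(c,R),e).
Delete trivial equation 3 =?= 3.
Decompose h/2: R =?= cons(c,R),  e =?= e.
Occurs check fails: R occurs in cons(c,R); the equation R =?= cons(c,R) has no finite solution.

NO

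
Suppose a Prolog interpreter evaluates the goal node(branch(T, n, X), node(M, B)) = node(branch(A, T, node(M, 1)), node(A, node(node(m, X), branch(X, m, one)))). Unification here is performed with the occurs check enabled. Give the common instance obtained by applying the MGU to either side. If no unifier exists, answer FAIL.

node(branch(n, n, node(n, 1)), node(n, node(node(m, node(n, 1)), branch(node(n, 1), m, one))))

Decompose node/2: branch(T, n, X) = branch(A, T, node(M, 1)),  node(M, B) = node(A, node(node(m, X), branch(X, m, one))).
Decompose branch/3: T = A,  n = T,  X = node(M, 1).
Bind T := A; substituting into the one remaining equation that mentions T gives: n = A.
Bind A := n; substituting into the one remaining equation that mentions A gives: node(M, B) = node(n, node(node(m, X), branch(X, m, one))). Substituting into the earlier binding gives T := n.
Bind X := node(M, 1); substituting into the remaining equation gives: node(M, B) = node(n, node(node(m, node(M, 1)), branch(node(M, 1), m, one))).
Decompose node/2: M = n,  B = node(node(m, node(M, 1)), branch(node(M, 1), m, one)).
Bind M := n; substituting into the remaining equation gives: B = node(node(m, node(n, 1)), branch(node(n, 1), m, one)). Substituting into the earlier binding gives X := node(n, 1).
Bind B := node(node(m, node(n, 1)), branch(node(n, 1), m, one)).
Applying the MGU to either side gives node(branch(n, n, node(n, 1)), node(n, node(node(m, node(n, 1)), branch(node(n, 1), m, one)))).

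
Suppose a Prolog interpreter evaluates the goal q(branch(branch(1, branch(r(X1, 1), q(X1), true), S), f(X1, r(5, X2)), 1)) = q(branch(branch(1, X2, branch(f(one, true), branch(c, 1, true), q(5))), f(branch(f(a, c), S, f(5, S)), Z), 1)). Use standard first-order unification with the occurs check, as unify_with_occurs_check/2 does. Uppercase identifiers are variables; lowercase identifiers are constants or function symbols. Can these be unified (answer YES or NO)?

YES

Decompose q/1: branch(branch(1, branch(r(X1, 1), q(X1), true), S), f(X1, r(5, X2)), 1) = branch(branch(1, X2, branch(f(one, true), branch(c, 1, true), q(5))), f(branch(f(a, c), S, f(5, S)), Z), 1).
Decompose branch/3: branch(1, branch(r(X1, 1), q(X1), true), S) = branch(1, X2, branch(f(one, true), branch(c, 1, true), q(5))),  f(X1, r(5, X2)) = f(branch(f(a, c), S, f(5, S)), Z),  1 = 1.
Decompose branch/3: 1 = 1,  branch(r(X1, 1), q(X1), true) = X2,  S = branch(f(one, true), branch(c, 1, true), q(5)).
Delete trivial equation 1 = 1.
Bind X2 := branch(r(X1, 1), q(X1), true); substituting into the one remaining equation that mentions X2 gives: f(X1, r(5, branch(r(X1, 1), q(X1), true))) = f(branch(f(a, c), S, f(5, S)), Z).
Bind S := branch(f(one, true), branch(c, 1, true), q(5)); substituting into the one remaining equation that mentions S gives: f(X1, r(5, branch(r(X1, 1), q(X1), true))) = f(branch(f(a, c), branch(f(one, true), branch(c, 1, true), q(5)), f(5, branch(f(one, true), branch(c, 1, true), q(5)))), Z).
Decompose f/2: X1 = branch(f(a, c), branch(f(one, true), branch(c, 1, true), q(5)), f(5, branch(f(one, true), branch(c, 1, true), q(5)))),  r(5, branch(r(X1, 1), q(X1), true)) = Z.
Bind X1 := branch(f(a, c), branch(f(one, true), branch(c, 1, true), q(5)), f(5, branch(f(one, true), branch(c, 1, true), q(5)))); substituting into the one remaining equation that mentions X1 gives: r(5, branch(r(branch(f(a, c), branch(f(one, true), branch(c, 1, true), q(5)), f(5, branch(f(one, true), branch(c, 1, true), q(5)))), 1), q(branch(f(a, c), branch(f(one, true), branch(c, 1, true), q(5)), f(5, branch(f(one, true), branch(c, 1, true), q(5))))), true)) = Z. Substituting into the earlier binding gives X2 := branch(r(branch(f(a, c), branch(f(one, true), branch(c, 1, true), q(5)), f(5, branch(f(one, true), branch(c, 1, true), q(5)))), 1), q(branch(f(a, c), branch(f(one, true), branch(c, 1, true), q(5)), f(5, branch(f(one, true), branch(c, 1, true), q(5))))), true).
Bind Z := r(5, branch(r(branch(f(a, c), branch(f(one, true), branch(c, 1, true), q(5)), f(5, branch(f(one, true), branch(c, 1, true), q(5)))), 1), q(branch(f(a, c), branch(f(one, true), branch(c, 1, true), q(5)), f(5, branch(f(one, true), branch(c, 1, true), q(5))))), true)); no other remaining equation mentions Z.
Delete trivial equation 1 = 1.
No equations remain and no clash or occurs-check failure arose, so a unifier exists.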